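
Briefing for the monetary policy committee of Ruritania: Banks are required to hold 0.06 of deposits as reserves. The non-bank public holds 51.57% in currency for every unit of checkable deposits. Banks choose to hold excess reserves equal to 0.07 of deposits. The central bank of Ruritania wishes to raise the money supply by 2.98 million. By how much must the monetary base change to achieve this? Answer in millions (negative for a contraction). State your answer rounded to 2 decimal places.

1.27 million

The money multiplier is m = (1 + c) / (rr + e + c) = (1 + 0.5157) / (0.06 + 0.07 + 0.5157) ≈ 2.3474.
ΔMB = ΔM / m = (+2.98) / 2.3474 ≈ 1.2695 million.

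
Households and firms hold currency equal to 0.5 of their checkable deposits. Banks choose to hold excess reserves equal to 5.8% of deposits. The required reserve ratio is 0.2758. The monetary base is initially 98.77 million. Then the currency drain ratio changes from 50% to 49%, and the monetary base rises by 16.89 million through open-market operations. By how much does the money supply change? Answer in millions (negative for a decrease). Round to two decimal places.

Before: m₁ = (1 + 0.5) / (0.2758 + 0.058 + 0.5) ≈ 1.798993, MB₁ = 98.77, so M₁ = 1.798993 × 98.77 ≈ 177.6865 million.
After: m₂ = (1 + 0.49) / (0.2758 + 0.058 + 0.49) ≈ 1.808691, MB₂ = 98.77 + 16.89 = 115.66, so M₂ = 1.808691 × 115.66 ≈ 209.1932 million.
ΔM = M₂ − M₁ = 209.1932 − 177.6865 = 31.5067 million.

31.51 million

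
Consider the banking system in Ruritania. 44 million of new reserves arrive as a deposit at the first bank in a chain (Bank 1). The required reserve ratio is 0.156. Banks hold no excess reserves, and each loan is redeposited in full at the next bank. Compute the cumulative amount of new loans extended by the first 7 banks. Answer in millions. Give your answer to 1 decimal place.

Bank i lends (1 − rr)^i of the original deposit: Bank 1 lends 44·0.8440 = 37.1360, Bank 2 lends 44·0.8440² ≈ 31.3428, and so on.
Summing a geometric series: total = 44·[0.8440·(1 − 0.8440^7) / (1 − 0.8440)] ≈ 165.4294 million.

165.4 million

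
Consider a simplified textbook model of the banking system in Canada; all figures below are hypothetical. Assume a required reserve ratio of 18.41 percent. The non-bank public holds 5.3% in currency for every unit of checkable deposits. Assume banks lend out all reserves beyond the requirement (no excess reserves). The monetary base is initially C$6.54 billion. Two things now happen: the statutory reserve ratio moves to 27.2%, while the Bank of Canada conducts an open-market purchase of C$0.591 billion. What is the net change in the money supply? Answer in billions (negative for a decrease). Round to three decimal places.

-5.941 billion

Before: m₁ = (1 + 0.053) / (0.1841 + 0.053) ≈ 4.44116, MB₁ = 6.54, so M₁ = 4.44116 × 6.54 ≈ 29.0452 billion.
After: m₂ = (1 + 0.053) / (0.272 + 0.053) = 3.24, MB₂ = 6.54 + 0.591 = 7.131, so M₂ = 3.24 × 7.131 ≈ 23.1044 billion.
ΔM = M₂ − M₁ = 23.1044 − 29.0452 = -5.9408 billion.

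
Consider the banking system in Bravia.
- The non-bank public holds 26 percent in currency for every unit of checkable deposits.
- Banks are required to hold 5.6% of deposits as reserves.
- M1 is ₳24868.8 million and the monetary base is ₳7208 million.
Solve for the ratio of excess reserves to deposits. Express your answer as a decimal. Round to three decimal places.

0.049

Using m = M/MB = 24868.8/7208 ≈ 3.450166. Since m = (1 + c)/(c + rr + e), the denominator satisfies c + rr + e = (1 + c)/m = (1 + 0.26) / 3.450166 ≈ 0.365200.
With c = 0.26 and rr = 0.056, the ratio of excess reserves to deposits is 0.365200 − 0.26 − 0.056 = 0.0492.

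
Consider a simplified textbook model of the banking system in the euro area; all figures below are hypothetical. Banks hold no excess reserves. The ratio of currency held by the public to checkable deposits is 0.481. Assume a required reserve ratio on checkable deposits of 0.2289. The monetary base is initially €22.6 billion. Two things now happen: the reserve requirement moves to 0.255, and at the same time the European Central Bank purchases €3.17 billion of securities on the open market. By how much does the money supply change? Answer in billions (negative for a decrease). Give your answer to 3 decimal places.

Before: m₁ = (1 + 0.481) / (0.2289 + 0.481) ≈ 2.086209, MB₁ = 22.6, so M₁ = 2.086209 × 22.6 ≈ 47.1483 billion.
After: m₂ = (1 + 0.481) / (0.255 + 0.481) ≈ 2.012228, MB₂ = 22.6 + 3.17 = 25.77, so M₂ = 2.012228 × 25.77 ≈ 51.8551 billion.
ΔM = M₂ − M₁ = 51.8551 − 47.1483 = 4.7068 billion.

€4.707 billion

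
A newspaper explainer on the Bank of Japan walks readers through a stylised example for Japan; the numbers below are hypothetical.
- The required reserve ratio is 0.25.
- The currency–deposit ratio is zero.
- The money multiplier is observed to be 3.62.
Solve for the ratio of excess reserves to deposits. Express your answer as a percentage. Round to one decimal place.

2.6%

Using m = 3.62. Since m = (1 + c)/(c + rr + e), the denominator satisfies c + rr + e = (1 + c)/m = (1 + 0) / 3.62 ≈ 0.276243.
With c = 0 and rr = 0.25, the ratio of excess reserves to deposits is 0.276243 − 0 − 0.25 = 0.026243.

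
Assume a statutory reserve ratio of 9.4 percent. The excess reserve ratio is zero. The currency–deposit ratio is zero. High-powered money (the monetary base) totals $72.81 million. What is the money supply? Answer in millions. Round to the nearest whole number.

$775 million

With no currency drain or excess reserves, the money multiplier is m = 1/rr = 1/0.094 ≈ 10.6383.
Money supply M = m × MB = 10.6383 × 72.81 ≈ 774.5746 million.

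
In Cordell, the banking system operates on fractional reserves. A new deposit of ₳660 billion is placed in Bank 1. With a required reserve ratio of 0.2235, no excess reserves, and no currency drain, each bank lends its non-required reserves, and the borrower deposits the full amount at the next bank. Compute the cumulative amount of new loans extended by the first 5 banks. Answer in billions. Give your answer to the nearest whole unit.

₳1646 billion

Bank i lends (1 − rr)^i of the original deposit: Bank 1 lends 660·0.7765 = 512.4900, Bank 2 lends 660·0.7765² ≈ 397.9485, and so on.
Summing a geometric series: total = 660·[0.7765·(1 − 0.7765^5) / (1 − 0.7765)] ≈ 1645.7059 billion.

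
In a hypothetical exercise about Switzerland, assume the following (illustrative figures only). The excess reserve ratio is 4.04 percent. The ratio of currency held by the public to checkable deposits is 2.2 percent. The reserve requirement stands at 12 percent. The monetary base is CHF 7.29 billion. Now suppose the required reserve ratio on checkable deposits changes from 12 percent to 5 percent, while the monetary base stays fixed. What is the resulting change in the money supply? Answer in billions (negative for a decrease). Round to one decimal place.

CHF 25.4 billion

Initially m₁ = (1 + 0.022) / (0.12 + 0.0404 + 0.022) ≈ 5.6031, so M₁ = 5.6031 × 7.29 ≈ 40.8466 billion.
After the change m₂ = (1 + 0.022) / (0.05 + 0.0404 + 0.022) ≈ 9.0925, so M₂ = 9.0925 × 7.29 ≈ 66.2843 billion.
ΔM = M₂ − M₁ = 66.2843 − 40.8466 = 25.4377 billion.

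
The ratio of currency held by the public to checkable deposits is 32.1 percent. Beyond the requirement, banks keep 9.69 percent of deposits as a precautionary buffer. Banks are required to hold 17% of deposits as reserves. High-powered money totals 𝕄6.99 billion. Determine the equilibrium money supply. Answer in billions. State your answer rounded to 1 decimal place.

𝕄15.7 billion

The money multiplier is m = (1 + c) / (rr + e + c) = (1 + 0.321) / (0.17 + 0.0969 + 0.321) ≈ 2.2470.
So M = m × MB = 2.2470 × 6.99 ≈ 15.7065 billion.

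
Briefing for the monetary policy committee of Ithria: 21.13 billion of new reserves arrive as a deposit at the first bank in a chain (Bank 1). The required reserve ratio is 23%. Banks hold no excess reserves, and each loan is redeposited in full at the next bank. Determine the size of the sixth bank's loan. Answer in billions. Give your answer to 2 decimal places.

4.40 billion

Each bank lends a fraction (1 − rr) = 0.7700 of the deposit it receives, so Bank 6 receives 21.13·0.7700^5 and lends 21.13·0.7700^6 ≈ 4.4040 billion.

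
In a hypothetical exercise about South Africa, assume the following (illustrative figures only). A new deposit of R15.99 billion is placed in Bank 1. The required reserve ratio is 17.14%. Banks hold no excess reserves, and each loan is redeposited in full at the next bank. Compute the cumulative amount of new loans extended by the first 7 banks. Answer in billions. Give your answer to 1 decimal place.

R56.6 billion

Bank i lends (1 − rr)^i of the original deposit: Bank 1 lends 15.99·0.8286 ≈ 13.2493, Bank 2 lends 15.99·0.8286² ≈ 10.9784, and so on.
Summing a geometric series: total = 15.99·[0.8286·(1 − 0.8286^7) / (1 − 0.8286)] ≈ 56.5707 billion.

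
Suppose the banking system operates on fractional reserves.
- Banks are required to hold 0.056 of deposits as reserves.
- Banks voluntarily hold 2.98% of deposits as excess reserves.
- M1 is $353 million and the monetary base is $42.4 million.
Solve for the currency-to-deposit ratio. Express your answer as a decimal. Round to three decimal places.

Using m = M/MB = 353/42.4 ≈ 8.325472. From m = (1 + c)/(c + rr + e), rearranging gives 1 + c = m·(c + rr + e), so c·(1 − m) = m·(rr + e) − 1.
Hence c = [m·(rr + e) − 1]/(1 − m) = [8.325472 × (0.056 + 0.0298) − 1] / (1 − 8.325472) ≈ 0.038997.

0.039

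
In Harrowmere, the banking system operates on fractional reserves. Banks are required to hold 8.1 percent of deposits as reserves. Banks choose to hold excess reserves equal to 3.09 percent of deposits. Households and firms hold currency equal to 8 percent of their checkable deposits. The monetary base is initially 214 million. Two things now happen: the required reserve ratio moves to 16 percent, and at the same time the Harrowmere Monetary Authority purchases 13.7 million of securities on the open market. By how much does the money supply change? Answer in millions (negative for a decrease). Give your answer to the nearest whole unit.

Before: m₁ = (1 + 0.08) / (0.081 + 0.0309 + 0.08) ≈ 5.6279, MB₁ = 214, so M₁ = 5.6279 × 214 = 1204.3706 million.
After: m₂ = (1 + 0.08) / (0.16 + 0.0309 + 0.08) ≈ 3.9867, MB₂ = 214 + 13.7 = 227.7, so M₂ = 3.9867 × 227.7 ≈ 907.7716 million.
ΔM = M₂ − M₁ = 907.7716 − 1204.3706 = -296.599 million.

-297 million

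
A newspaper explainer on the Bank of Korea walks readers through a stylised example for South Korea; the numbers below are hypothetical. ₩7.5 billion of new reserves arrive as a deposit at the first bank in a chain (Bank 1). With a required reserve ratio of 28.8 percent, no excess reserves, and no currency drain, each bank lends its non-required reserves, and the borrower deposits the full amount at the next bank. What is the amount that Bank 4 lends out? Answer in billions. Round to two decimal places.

₩1.93 billion

Each bank lends a fraction (1 − rr) = 0.7120 of the deposit it receives, so Bank 4 receives 7.5·0.7120^3 and lends 7.5·0.7120^4 ≈ 1.9274 billion.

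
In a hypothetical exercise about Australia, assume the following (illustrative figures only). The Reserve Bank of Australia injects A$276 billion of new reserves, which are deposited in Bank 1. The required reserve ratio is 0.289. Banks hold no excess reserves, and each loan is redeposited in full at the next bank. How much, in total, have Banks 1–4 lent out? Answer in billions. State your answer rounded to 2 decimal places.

Bank i lends (1 − rr)^i of the original deposit: Bank 1 lends 276·0.7110 = 196.2360, Bank 2 lends 276·0.7110² ≈ 139.5238, and so on.
Summing a geometric series: total = 276·[0.7110·(1 − 0.7110^4) / (1 − 0.7110)] ≈ 505.4934 billion.

A$505.49 billion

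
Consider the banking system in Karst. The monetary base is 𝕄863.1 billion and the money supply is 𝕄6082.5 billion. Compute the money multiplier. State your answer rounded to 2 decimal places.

The money multiplier is m = M / MB = 6082.5 / 863.1 ≈ 7.04727.

7.05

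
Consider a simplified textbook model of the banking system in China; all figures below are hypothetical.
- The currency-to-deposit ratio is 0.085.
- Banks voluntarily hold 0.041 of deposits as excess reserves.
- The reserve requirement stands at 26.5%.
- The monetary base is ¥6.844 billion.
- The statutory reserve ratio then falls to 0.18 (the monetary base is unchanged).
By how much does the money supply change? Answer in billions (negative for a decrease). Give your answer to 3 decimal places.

Initially m₁ = (1 + 0.085) / (0.265 + 0.041 + 0.085) ≈ 2.77494, so M₁ = 2.77494 × 6.844 ≈ 18.9917 billion.
After the change m₂ = (1 + 0.085) / (0.18 + 0.041 + 0.085) ≈ 3.54575, so M₂ = 3.54575 × 6.844 ≈ 24.2671 billion.
ΔM = M₂ − M₁ = 24.2671 − 18.9917 = 5.2754 billion.

¥5.275 billion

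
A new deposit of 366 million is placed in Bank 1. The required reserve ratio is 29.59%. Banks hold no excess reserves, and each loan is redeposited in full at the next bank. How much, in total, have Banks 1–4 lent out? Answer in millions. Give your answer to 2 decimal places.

656.86 million

Bank i lends (1 − rr)^i of the original deposit: Bank 1 lends 366·0.7041 = 257.7006, Bank 2 lends 366·0.7041² ≈ 181.4470, and so on.
Summing a geometric series: total = 366·[0.7041·(1 − 0.7041^4) / (1 − 0.7041)] ≈ 656.8580 million.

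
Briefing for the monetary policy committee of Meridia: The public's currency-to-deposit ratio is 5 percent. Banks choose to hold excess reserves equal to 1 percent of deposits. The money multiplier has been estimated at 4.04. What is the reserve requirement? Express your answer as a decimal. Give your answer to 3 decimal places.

0.200

Using m = 4.04. Since m = (1 + c)/(c + rr + e), the denominator satisfies c + rr + e = (1 + c)/m = (1 + 0.05) / 4.04 ≈ 0.259901.
With c = 0.05 and e = 0.01, the reserve requirement is 0.259901 − 0.05 − 0.01 = 0.199901.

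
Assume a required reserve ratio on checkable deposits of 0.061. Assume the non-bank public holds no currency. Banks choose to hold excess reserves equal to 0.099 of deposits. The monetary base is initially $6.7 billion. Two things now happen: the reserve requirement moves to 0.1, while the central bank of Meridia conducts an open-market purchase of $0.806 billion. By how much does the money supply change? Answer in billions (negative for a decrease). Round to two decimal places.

-4.16 billion

Before: m₁ = 1 / (0.061 + 0.099) = 6.25, MB₁ = 6.7, so M₁ = 6.25 × 6.7 = 41.875 billion.
After: m₂ = 1 / (0.1 + 0.099) ≈ 5.0251, MB₂ = 6.7 + 0.806 = 7.506, so M₂ = 5.0251 × 7.506 ≈ 37.7184 billion.
ΔM = M₂ − M₁ = 37.7184 − 41.875 = -4.1566 billion.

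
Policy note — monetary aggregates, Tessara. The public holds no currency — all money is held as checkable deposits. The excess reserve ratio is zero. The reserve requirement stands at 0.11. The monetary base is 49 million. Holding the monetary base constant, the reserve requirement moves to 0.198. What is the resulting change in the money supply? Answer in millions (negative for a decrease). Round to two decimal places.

-197.98 million

Initially m₁ = 1 / (0.11) ≈ 9.09091, so M₁ = 9.09091 × 49 ≈ 445.4546 million.
After the change m₂ = 1 / (0.198) ≈ 5.05051, so M₂ = 5.05051 × 49 ≈ 247.475 million.
ΔM = M₂ − M₁ = 247.475 − 445.4546 = -197.9796 million.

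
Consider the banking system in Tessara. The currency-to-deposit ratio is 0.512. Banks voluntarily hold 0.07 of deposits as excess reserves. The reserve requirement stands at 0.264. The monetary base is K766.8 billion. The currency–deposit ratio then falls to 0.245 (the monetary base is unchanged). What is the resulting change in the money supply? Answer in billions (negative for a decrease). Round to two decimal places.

K278.37 billion

Initially m₁ = (1 + 0.512) / (0.264 + 0.07 + 0.512) ≈ 1.787234, so M₁ = 1.787234 × 766.8 ≈ 1370.451 billion.
After the change m₂ = (1 + 0.245) / (0.264 + 0.07 + 0.245) ≈ 2.150259, so M₂ = 2.150259 × 766.8 ≈ 1648.8186 billion.
ΔM = M₂ − M₁ = 1648.8186 − 1370.451 = 278.3676 billion.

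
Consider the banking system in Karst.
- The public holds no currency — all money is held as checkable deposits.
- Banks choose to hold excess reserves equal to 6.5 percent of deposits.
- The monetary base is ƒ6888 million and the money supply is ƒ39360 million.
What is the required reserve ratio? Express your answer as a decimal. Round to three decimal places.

0.110

Using m = M/MB = 39360/6888 ≈ 5.714286. Since m = (1 + c)/(c + rr + e), the denominator satisfies c + rr + e = (1 + c)/m = (1 + 0) / 5.714286 ≈ 0.175000.
With c = 0 and e = 0.065, the required reserve ratio is 0.175000 − 0 − 0.065 = 0.11.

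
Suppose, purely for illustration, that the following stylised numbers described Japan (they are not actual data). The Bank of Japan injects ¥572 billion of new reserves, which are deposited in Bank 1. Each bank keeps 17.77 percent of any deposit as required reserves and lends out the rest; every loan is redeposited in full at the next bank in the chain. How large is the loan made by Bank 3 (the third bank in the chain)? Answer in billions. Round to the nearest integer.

¥318 billion

Each bank lends a fraction (1 − rr) = 0.8223 of the deposit it receives, so Bank 3 receives 572·0.8223^2 and lends 572·0.8223^3 ≈ 318.0438 billion.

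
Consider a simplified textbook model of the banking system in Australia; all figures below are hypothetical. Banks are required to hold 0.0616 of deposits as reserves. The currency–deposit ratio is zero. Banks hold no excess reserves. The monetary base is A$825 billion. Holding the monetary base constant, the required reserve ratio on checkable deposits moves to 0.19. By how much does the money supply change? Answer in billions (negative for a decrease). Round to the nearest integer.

Initially m₁ = 1 / (0.0616) ≈ 16.2338, so M₁ = 16.2338 × 825 = 13392.885 billion.
After the change m₂ = 1 / (0.19) ≈ 5.2632, so M₂ = 5.2632 × 825 = 4342.14 billion.
ΔM = M₂ − M₁ = 4342.14 − 13392.885 = -9050.745 billion.

-9051 billion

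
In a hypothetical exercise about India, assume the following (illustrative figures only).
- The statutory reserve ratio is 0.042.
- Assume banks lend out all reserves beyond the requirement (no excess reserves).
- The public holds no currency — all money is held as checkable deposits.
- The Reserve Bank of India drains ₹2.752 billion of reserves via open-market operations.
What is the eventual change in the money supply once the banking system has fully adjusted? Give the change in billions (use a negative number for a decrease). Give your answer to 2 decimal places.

-65.52 billion

The simple money multiplier is m = 1/rr = 1/0.042 ≈ 23.8095.
An open-market sale reduces the monetary base by 2.752 billion, so ΔM = m × ΔMB = 23.8095 × (−2.752) ≈ -65.5237 billion.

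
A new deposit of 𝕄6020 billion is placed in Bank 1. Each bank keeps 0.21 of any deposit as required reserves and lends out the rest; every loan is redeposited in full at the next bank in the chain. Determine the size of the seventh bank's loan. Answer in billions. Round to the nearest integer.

𝕄1156 billion

Each bank lends a fraction (1 − rr) = 0.7900 of the deposit it receives, so Bank 7 receives 6020·0.7900^6 and lends 6020·0.7900^7 ≈ 1156.0753 billion.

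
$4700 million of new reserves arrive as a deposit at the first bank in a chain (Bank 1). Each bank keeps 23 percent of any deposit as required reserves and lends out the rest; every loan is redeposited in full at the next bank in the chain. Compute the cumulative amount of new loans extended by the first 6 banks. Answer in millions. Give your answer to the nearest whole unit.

$12455 million

Bank i lends (1 − rr)^i of the original deposit: Bank 1 lends 4700·0.7700 = 3619.0000, Bank 2 lends 4700·0.7700² = 2786.6300, and so on.
Summing a geometric series: total = 4700·[0.7700·(1 − 0.7700^6) / (1 − 0.7700)] ≈ 12455.3018 million.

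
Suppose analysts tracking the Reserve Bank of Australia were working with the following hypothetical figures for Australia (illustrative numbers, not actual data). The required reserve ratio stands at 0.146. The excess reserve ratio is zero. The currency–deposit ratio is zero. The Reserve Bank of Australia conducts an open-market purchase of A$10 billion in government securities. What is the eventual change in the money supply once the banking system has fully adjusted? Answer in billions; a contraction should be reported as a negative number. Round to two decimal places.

A$68.49 billion

The simple money multiplier is m = 1/rr = 1/0.146 ≈ 6.8493.
An open-market purchase increases the monetary base by 10 billion, so ΔM = m × ΔMB = 6.8493 × 10 = 68.493 billion.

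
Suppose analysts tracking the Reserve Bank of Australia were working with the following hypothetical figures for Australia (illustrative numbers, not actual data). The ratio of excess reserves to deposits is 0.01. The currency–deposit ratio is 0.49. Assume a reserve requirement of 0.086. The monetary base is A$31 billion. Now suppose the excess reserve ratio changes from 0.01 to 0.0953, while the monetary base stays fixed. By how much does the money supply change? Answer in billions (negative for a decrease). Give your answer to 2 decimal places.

Initially m₁ = (1 + 0.49) / (0.086 + 0.01 + 0.49) ≈ 2.54266, so M₁ = 2.54266 × 31 ≈ 78.8225 billion.
After the change m₂ = (1 + 0.49) / (0.086 + 0.0953 + 0.49) ≈ 2.21957, so M₂ = 2.21957 × 31 ≈ 68.8067 billion.
ΔM = M₂ − M₁ = 68.8067 − 78.8225 = -10.0158 billion.

-10.02 billion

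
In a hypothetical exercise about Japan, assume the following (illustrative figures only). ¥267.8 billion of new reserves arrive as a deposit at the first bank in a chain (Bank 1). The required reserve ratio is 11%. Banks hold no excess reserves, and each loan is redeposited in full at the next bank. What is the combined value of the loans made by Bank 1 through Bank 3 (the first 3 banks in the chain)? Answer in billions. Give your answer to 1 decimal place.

¥639.3 billion

Bank i lends (1 − rr)^i of the original deposit: Bank 1 lends 267.8·0.8900 = 238.3420, Bank 2 lends 267.8·0.8900² ≈ 212.1244, and so on.
Summing a geometric series: total = 267.8·[0.8900·(1 − 0.8900^3) / (1 − 0.8900)] ≈ 639.2571 billion.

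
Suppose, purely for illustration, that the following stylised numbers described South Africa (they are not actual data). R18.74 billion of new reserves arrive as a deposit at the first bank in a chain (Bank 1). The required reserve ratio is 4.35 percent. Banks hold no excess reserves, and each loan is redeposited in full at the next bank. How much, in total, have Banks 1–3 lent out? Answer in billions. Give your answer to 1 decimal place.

R51.5 billion

Bank i lends (1 − rr)^i of the original deposit: Bank 1 lends 18.74·0.9565 ≈ 17.9248, Bank 2 lends 18.74·0.9565² ≈ 17.1451, and so on.
Summing a geometric series: total = 18.74·[0.9565·(1 − 0.9565^3) / (1 − 0.9565)] ≈ 51.4692 billion.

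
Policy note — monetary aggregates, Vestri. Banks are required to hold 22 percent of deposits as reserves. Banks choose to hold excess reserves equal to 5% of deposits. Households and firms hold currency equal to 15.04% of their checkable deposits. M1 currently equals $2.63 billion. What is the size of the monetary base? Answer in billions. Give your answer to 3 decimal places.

$0.961 billion

The money multiplier is m = (1 + c) / (rr + e + c) = (1 + 0.1504) / (0.22 + 0.05 + 0.1504) ≈ 2.73644.
MB = M / m = 2.63 / 2.73644 ≈ 0.9611 billion.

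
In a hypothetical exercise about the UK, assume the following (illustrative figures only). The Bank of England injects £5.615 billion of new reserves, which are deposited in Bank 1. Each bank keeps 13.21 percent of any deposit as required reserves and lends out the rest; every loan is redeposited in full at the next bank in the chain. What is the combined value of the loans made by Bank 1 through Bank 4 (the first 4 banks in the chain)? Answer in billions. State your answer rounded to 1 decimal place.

£16.0 billion

Bank i lends (1 − rr)^i of the original deposit: Bank 1 lends 5.615·0.8679 ≈ 4.8733, Bank 2 lends 5.615·0.8679² ≈ 4.2295, and so on.
Summing a geometric series: total = 5.615·[0.8679·(1 − 0.8679^4) / (1 − 0.8679)] ≈ 15.9594 billion.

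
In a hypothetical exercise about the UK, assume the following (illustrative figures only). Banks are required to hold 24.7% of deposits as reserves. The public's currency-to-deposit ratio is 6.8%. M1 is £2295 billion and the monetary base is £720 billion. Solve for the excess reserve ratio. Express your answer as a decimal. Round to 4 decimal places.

Using m = M/MB = 2295/720 = 3.187500. Since m = (1 + c)/(c + rr + e), the denominator satisfies c + rr + e = (1 + c)/m = (1 + 0.068) / 3.187500 ≈ 0.335059.
With c = 0.068 and rr = 0.247, the excess reserve ratio is 0.335059 − 0.068 − 0.247 = 0.020059.

0.0201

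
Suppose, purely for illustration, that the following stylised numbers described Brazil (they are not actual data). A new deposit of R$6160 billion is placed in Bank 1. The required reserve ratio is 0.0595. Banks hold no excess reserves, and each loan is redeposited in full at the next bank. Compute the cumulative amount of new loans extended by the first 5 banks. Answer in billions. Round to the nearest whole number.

R$25719 billion

Bank i lends (1 − rr)^i of the original deposit: Bank 1 lends 6160·0.9405 = 5793.4800, Bank 2 lends 6160·0.9405² ≈ 5448.7679, and so on.
Summing a geometric series: total = 6160·[0.9405·(1 − 0.9405^5) / (1 − 0.9405)] ≈ 25719.3539 billion.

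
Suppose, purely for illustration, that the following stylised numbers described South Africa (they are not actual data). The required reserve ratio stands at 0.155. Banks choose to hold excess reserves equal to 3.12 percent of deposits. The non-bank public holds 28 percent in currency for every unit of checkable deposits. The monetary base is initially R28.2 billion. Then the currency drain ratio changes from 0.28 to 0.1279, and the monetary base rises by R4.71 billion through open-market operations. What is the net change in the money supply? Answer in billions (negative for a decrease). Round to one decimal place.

R40.8 billion

Before: m₁ = (1 + 0.28) / (0.155 + 0.0312 + 0.28) ≈ 2.7456, MB₁ = 28.2, so M₁ = 2.7456 × 28.2 ≈ 77.4259 billion.
After: m₂ = (1 + 0.1279) / (0.155 + 0.0312 + 0.1279) ≈ 3.5909, MB₂ = 28.2 + 4.71 = 32.91, so M₂ = 3.5909 × 32.91 ≈ 118.1765 billion.
ΔM = M₂ − M₁ = 118.1765 − 77.4259 = 40.7506 billion.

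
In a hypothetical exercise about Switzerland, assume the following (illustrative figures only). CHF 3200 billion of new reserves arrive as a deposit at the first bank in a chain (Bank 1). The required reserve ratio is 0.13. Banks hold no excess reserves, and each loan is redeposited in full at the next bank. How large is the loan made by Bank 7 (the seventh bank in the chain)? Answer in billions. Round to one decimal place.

Each bank lends a fraction (1 − rr) = 0.8700 of the deposit it receives, so Bank 7 receives 3200·0.8700^6 and lends 3200·0.8700^7 ≈ 1207.2153 billion.

CHF 1207.2 billion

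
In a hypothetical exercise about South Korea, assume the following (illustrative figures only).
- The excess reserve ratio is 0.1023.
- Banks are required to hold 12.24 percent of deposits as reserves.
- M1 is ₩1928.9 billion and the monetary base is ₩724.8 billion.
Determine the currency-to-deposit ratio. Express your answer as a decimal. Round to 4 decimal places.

Using m = M/MB = 1928.9/724.8 ≈ 2.661286. From m = (1 + c)/(c + rr + e), rearranging gives 1 + c = m·(c + rr + e), so c·(1 − m) = m·(rr + e) − 1.
Hence c = [m·(rr + e) − 1]/(1 − m) = [2.661286 × (0.1224 + 0.1023) − 1] / (1 − 2.661286) ≈ 0.241987.

0.2420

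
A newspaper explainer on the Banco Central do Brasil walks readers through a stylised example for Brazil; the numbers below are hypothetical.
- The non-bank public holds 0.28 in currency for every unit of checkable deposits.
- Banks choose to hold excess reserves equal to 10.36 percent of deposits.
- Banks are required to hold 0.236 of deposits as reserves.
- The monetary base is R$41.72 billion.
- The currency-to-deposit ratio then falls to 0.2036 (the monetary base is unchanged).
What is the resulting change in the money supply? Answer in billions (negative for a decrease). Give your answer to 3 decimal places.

R$6.254 billion

Initially m₁ = (1 + 0.28) / (0.236 + 0.1036 + 0.28) ≈ 2.065849, so M₁ = 2.065849 × 41.72 ≈ 86.1872 billion.
After the change m₂ = (1 + 0.2036) / (0.236 + 0.1036 + 0.2036) ≈ 2.215758, so M₂ = 2.215758 × 41.72 ≈ 92.4414 billion.
ΔM = M₂ − M₁ = 92.4414 − 86.1872 = 6.2542 billion.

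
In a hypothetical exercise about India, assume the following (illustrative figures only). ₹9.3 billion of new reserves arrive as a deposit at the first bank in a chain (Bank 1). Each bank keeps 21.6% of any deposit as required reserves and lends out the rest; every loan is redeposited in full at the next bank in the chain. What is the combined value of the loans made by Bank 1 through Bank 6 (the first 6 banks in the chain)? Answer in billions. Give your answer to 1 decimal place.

Bank i lends (1 − rr)^i of the original deposit: Bank 1 lends 9.3·0.7840 = 7.2912, Bank 2 lends 9.3·0.7840² ≈ 5.7163, and so on.
Summing a geometric series: total = 9.3·[0.7840·(1 − 0.7840^6) / (1 − 0.7840)] ≈ 25.9169 billion.

₹25.9 billion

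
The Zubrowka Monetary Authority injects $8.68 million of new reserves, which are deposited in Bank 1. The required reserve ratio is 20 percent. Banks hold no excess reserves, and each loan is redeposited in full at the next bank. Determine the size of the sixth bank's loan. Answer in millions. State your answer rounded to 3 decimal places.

Each bank lends a fraction (1 − rr) = 0.8000 of the deposit it receives, so Bank 6 receives 8.68·0.8000^5 and lends 8.68·0.8000^6 ≈ 2.2754 million.

$2.275 million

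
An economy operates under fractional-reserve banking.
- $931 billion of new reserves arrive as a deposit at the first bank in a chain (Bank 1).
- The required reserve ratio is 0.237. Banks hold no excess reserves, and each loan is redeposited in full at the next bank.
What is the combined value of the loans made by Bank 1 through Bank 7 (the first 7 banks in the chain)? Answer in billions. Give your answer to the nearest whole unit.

Bank i lends (1 − rr)^i of the original deposit: Bank 1 lends 931·0.7630 = 710.3530, Bank 2 lends 931·0.7630² ≈ 541.9993, and so on.
Summing a geometric series: total = 931·[0.7630·(1 − 0.7630^7) / (1 − 0.7630)] ≈ 2546.0404 billion.

$2546 billion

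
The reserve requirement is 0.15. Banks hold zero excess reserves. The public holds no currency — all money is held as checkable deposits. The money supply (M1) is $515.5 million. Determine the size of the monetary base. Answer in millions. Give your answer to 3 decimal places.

With no currency drain and no excess reserves, the money multiplier is m = 1/rr = 1/0.15 ≈ 6.6666667.
The monetary base is MB = M / m = 515.5 / 6.6666667 ≈ 77.325 million.

$77.325 million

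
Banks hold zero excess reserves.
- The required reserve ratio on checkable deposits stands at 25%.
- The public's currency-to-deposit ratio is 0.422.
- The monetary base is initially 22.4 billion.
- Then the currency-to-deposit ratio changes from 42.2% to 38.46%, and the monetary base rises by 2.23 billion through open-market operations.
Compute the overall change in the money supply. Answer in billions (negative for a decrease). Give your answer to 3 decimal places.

Before: m₁ = (1 + 0.422) / (0.25 + 0.422) ≈ 2.116071, MB₁ = 22.4, so M₁ = 2.116071 × 22.4 ≈ 47.4 billion.
After: m₂ = (1 + 0.3846) / (0.25 + 0.3846) ≈ 2.181847, MB₂ = 22.4 + 2.23 = 24.63, so M₂ = 2.181847 × 24.63 ≈ 53.7389 billion.
ΔM = M₂ − M₁ = 53.7389 − 47.4 = 6.3389 billion.

6.339 billion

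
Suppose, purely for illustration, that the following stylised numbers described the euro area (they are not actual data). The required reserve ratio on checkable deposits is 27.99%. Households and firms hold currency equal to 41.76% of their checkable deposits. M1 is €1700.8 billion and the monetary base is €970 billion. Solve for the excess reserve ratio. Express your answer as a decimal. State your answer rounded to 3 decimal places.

0.111

Using m = M/MB = 1700.8/970 ≈ 1.753402. Since m = (1 + c)/(c + rr + e), the denominator satisfies c + rr + e = (1 + c)/m = (1 + 0.4176) / 1.753402 ≈ 0.808485.
With c = 0.4176 and rr = 0.2799, the excess reserve ratio is 0.808485 − 0.4176 − 0.2799 = 0.110985.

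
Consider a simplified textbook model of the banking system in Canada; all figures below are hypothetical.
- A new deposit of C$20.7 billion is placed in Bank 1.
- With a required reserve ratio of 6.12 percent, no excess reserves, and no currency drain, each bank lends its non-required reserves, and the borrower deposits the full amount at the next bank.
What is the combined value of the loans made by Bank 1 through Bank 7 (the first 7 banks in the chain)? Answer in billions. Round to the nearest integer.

Bank i lends (1 − rr)^i of the original deposit: Bank 1 lends 20.7·0.9388 ≈ 19.4332, Bank 2 lends 20.7·0.9388² ≈ 18.2439, and so on.
Summing a geometric series: total = 20.7·[0.9388·(1 − 0.9388^7) / (1 − 0.9388)] ≈ 113.4538 billion.

C$113 billion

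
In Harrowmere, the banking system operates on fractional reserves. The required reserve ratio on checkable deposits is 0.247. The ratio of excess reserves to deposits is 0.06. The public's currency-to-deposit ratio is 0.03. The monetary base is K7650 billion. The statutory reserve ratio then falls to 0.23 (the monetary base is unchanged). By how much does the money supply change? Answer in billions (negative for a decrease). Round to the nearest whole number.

K1242 billion

Initially m₁ = (1 + 0.03) / (0.247 + 0.06 + 0.03) ≈ 3.05638, so M₁ = 3.05638 × 7650 = 23381.307 billion.
After the change m₂ = (1 + 0.03) / (0.23 + 0.06 + 0.03) = 3.21875, so M₂ = 3.21875 × 7650 = 24623.4375 billion.
ΔM = M₂ − M₁ = 24623.4375 − 23381.307 = 1242.1305 billion.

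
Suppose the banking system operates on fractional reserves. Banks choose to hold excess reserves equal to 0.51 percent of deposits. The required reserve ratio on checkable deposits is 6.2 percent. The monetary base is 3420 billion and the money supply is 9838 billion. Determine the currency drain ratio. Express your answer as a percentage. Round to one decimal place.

Using m = M/MB = 9838/3420 ≈ 2.876608. From m = (1 + c)/(c + rr + e), rearranging gives 1 + c = m·(c + rr + e), so c·(1 − m) = m·(rr + e) − 1.
Hence c = [m·(rr + e) − 1]/(1 − m) = [2.876608 × (0.062 + 0.0051) − 1] / (1 − 2.876608) ≈ 0.430020.

43.0%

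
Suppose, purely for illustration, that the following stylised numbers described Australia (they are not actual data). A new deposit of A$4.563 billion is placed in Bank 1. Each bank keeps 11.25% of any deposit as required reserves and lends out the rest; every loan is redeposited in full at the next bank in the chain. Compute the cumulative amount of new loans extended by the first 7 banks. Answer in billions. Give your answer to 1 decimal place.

Bank i lends (1 − rr)^i of the original deposit: Bank 1 lends 4.563·0.8875 ≈ 4.0497, Bank 2 lends 4.563·0.8875² ≈ 3.5941, and so on.
Summing a geometric series: total = 4.563·[0.8875·(1 − 0.8875^7) / (1 − 0.8875)] ≈ 20.3855 billion.

A$20.4 billion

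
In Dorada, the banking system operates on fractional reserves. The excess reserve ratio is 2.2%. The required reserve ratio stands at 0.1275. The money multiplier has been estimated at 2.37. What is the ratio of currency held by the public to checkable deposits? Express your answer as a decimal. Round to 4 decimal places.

Using m = 2.37. From m = (1 + c)/(c + rr + e), rearranging gives 1 + c = m·(c + rr + e), so c·(1 − m) = m·(rr + e) − 1.
Hence c = [m·(rr + e) − 1]/(1 − m) = [2.37 × (0.1275 + 0.022) − 1] / (1 − 2.37) ≈ 0.471303.

0.4713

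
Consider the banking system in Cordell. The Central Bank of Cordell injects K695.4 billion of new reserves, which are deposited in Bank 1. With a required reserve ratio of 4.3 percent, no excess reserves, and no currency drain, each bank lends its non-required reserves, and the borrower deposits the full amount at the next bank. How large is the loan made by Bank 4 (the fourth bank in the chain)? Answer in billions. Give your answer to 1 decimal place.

Each bank lends a fraction (1 − rr) = 0.9570 of the deposit it receives, so Bank 4 receives 695.4·0.9570^3 and lends 695.4·0.9570^4 ≈ 583.2872 billion.

K583.3 billion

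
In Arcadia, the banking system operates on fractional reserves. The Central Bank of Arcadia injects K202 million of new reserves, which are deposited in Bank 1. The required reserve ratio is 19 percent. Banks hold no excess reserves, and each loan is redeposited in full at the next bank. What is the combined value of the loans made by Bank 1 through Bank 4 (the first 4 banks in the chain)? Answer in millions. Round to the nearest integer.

Bank i lends (1 − rr)^i of the original deposit: Bank 1 lends 202·0.8100 = 163.6200, Bank 2 lends 202·0.8100² = 132.5322, and so on.
Summing a geometric series: total = 202·[0.8100·(1 − 0.8100^4) / (1 − 0.8100)] ≈ 490.4577 million.

K490 million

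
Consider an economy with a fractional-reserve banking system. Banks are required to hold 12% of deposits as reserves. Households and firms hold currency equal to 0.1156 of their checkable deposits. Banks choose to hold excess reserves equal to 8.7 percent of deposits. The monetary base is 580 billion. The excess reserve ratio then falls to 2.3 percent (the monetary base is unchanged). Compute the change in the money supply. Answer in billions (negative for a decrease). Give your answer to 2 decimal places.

Initially m₁ = (1 + 0.1156) / (0.12 + 0.087 + 0.1156) ≈ 3.458153, so M₁ = 3.458153 × 580 ≈ 2005.7287 billion.
After the change m₂ = (1 + 0.1156) / (0.12 + 0.023 + 0.1156) ≈ 4.313998, so M₂ = 4.313998 × 580 ≈ 2502.1188 billion.
ΔM = M₂ − M₁ = 2502.1188 − 2005.7287 = 496.3901 billion.

496.39 billion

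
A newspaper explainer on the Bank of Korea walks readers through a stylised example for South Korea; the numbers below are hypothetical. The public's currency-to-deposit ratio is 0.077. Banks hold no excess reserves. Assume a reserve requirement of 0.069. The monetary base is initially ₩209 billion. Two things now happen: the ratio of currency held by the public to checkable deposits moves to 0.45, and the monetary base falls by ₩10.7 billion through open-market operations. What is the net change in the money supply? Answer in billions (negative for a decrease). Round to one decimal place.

Before: m₁ = (1 + 0.077) / (0.069 + 0.077) ≈ 7.37671, MB₁ = 209, so M₁ = 7.37671 × 209 ≈ 1541.7324 billion.
After: m₂ = (1 + 0.45) / (0.069 + 0.45) ≈ 2.79383, MB₂ = 209 − 10.7 = 198.3, so M₂ = 2.79383 × 198.3 ≈ 554.0165 billion.
ΔM = M₂ − M₁ = 554.0165 − 1541.7324 = -987.7159 billion.

-987.7 billion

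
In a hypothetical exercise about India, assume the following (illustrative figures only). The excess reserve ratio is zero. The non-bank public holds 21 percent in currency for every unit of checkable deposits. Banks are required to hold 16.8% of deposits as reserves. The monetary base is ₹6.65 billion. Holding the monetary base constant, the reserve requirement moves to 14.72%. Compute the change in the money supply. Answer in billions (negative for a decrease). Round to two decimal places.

₹1.24 billion

Initially m₁ = (1 + 0.21) / (0.168 + 0.21) ≈ 3.2011, so M₁ = 3.2011 × 6.65 ≈ 21.2873 billion.
After the change m₂ = (1 + 0.21) / (0.1472 + 0.21) ≈ 3.3875, so M₂ = 3.3875 × 6.65 ≈ 22.5269 billion.
ΔM = M₂ − M₁ = 22.5269 − 21.2873 = 1.2396 billion.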